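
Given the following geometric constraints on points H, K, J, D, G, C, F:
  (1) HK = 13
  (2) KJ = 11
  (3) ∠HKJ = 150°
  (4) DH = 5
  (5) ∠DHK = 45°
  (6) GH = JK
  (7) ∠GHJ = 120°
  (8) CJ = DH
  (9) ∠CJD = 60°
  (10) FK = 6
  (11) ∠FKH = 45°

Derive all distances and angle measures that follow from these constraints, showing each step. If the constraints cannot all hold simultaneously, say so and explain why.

The constraints are consistent.

From the given relations:
  GH = JK = 11
  CJ = DH = 5

Step 1: From HK = 13, KJ = 11, and ∠HKJ = 150°, by the law of cosines:
  HJ² = HK² + KJ² - 2·HK·KJ·cos(150°) = 169 + 121 + 247.7 = 537.7
  HJ ≈ 23.19

Step 2: From HK = 13, KF = 6, and ∠HKF = 45°, by the law of cosines:
  HF² = HK² + KF² - 2·HK·KF·cos(45°) = 169 + 36 - 110.3 = 94.69
  HF ≈ 9.73

Step 3: From KH = 13, HD = 5, and ∠KHD = 45°, by the law of cosines:
  KD² = KH² + HD² - 2·KH·HD·cos(45°) = 169 + 25 - 91.92 = 102.1
  KD ≈ 10.1

Step 4: From JH = 23.19, HG = 11, and ∠JHG = 120°, by the law of cosines:
  JG² = JH² + HG² - 2·JH·HG·cos(120°) = 537.7 + 121 + 255.1 = 913.8
  JG ≈ 30.23

Step 5: From HF = 9.73, HK = 13, FK = 6, by the inverse law of cosines:
  cos(∠FHK) = (HF² + HK² - FK²) / (2·HF·HK)
  ∠FHK = 25.85°

Step 6: From HJ = 23.19, HK = 13, JK = 11, by the inverse law of cosines:
  cos(∠JHK) = (HJ² + HK² - JK²) / (2·HJ·HK)
  ∠JHK = 13.72°

Step 7: From KD = 10.1, KH = 13, DH = 5, by the inverse law of cosines:
  cos(∠DKH) = (KD² + KH² - DH²) / (2·KD·KH)
  ∠DKH = 20.48°

Step 8: From JH = 23.19, JK = 11, HK = 13, by the inverse law of cosines:
  cos(∠HJK) = (JH² + JK² - HK²) / (2·JH·JK)
  ∠HJK = 16.28°

Step 9: From DH = 5, DK = 10.1, HK = 13, by the inverse law of cosines:
  cos(∠HDK) = (DH² + DK² - HK²) / (2·DH·DK)
  ∠HDK = 114.52°

Step 10: From FH = 9.73, FK = 6, HK = 13, by the inverse law of cosines:
  cos(∠HFK) = (FH² + FK² - HK²) / (2·FH·FK)
  ∠HFK = 109.15°

Step 11: From JG = 30.23, JH = 23.19, GH = 11, by the inverse law of cosines:
  cos(∠GJH) = (JG² + JH² - GH²) / (2·JG·JH)
  ∠GJH = 18.37°

Step 12: From GH = 11, GJ = 30.23, HJ = 23.19, by the inverse law of cosines:
  cos(∠HGJ) = (GH² + GJ² - HJ²) / (2·GH·GJ)
  ∠HGJ = 41.63°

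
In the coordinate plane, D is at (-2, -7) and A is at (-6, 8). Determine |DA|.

The horizontal distance is |-6 - -2| = 4 and the vertical distance is |8 - -7| = 15.
By the Pythagorean theorem, d = sqrt(4^2 + 15^2) = sqrt(241).

sqrt(241)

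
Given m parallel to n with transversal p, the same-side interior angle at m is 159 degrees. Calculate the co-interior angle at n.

Co-interior angles sum to 180: 180 - 159 = 21 degrees.

21 degrees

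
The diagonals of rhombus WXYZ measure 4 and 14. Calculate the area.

The diagonals of a rhombus divide it into four right triangles.
Each triangle has legs 4/ 2 = 2 and 14/2 = 7, so each has area (1/2)*2*7 = 7.
Four such triangles give total area = (d1 * d2) / 2 = 28.

28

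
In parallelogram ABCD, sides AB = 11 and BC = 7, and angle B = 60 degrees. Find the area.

Area = a * b * sin(theta)
Area = 11 * 7 * sin(60 degrees)
Area = 77 * sqrt(3)/2
Area = 77*sqrt(3)/2

77*sqrt(3)/2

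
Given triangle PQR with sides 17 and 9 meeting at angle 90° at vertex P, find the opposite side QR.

The included angle is 90°, so the triangle is right-angled at P. The opposite side QR is the hypotenuse.
By the Pythagorean theorem: QR = sqrt(17^2 + 9^2) = sqrt(370) = sqrt(370).

sqrt(370)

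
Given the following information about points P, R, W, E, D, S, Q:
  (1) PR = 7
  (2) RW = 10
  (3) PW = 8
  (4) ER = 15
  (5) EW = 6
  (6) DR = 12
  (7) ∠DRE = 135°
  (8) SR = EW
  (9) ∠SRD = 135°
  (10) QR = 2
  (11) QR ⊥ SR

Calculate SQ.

From the given relations: SR = EW = 6.
Step 1: By the law of cosines on triangle SRQ: SQ² = 6² + 2² − 2·6·2·cos(90°) = 40, so SQ = 2·√10.

Therefore, the length of SQ = 2·√10.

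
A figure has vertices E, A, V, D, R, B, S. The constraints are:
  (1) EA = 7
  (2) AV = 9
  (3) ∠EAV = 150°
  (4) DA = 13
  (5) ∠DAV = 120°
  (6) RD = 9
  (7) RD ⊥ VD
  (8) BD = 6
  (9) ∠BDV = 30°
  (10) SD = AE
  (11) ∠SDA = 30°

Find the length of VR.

Step 1: By the law of cosines on triangle DAV: DV² = 13² + 9² − 2·13·9·cos(120°) = 367, so DV ≈ 19.16.
Step 2: By the law of cosines on triangle VDR: VR² = 19.16² + 9² − 2·19.16·9·cos(90°) = 448, so VR = 8·√7.

Therefore, the length of VR = 8·√7.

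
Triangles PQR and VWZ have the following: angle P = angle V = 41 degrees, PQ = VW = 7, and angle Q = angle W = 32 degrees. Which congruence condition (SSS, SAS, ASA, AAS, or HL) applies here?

The given information provides:
angle P = angle V = 41 degrees, PQ = VW = 7, and angle Q = angle W = 32 degrees
This matches the ASA congruence theorem.
Two pairs of corresponding angles and the included side are equal (Angle-Side-Angle).

ASA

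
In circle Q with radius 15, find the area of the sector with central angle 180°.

Sector area = πr² × θ/360
= π × 15² × 1/2
= π × 225 × 1/2
= 225*pi/2

225*pi/2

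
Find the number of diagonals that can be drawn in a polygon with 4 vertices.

Each of the 4 vertices connects to 1 non-adjacent vertices via diagonals.
Total connections = 4 × 1 = 4, but each diagonal is counted twice.
Number of diagonals = 4 / 2 = 2.

2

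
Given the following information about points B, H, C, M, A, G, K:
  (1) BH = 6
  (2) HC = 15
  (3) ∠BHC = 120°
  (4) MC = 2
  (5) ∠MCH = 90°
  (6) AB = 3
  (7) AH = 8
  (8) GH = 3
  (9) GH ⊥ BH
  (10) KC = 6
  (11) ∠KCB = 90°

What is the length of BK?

Step 1: By the law of cosines on triangle BHC: BC² = 6² + 15² − 2·6·15·cos(120°) = 351, so BC = 3·√39.
Step 2: By the law of cosines on triangle BCK: BK² = (3·√39)² + 6² − 2·3·√39·6·cos(90°) = 387, so BK = 3·√43.

Therefore, the length of BK = 3·√43.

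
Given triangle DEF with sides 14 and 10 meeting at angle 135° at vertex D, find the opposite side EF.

By the law of cosines: EF^2 = DE^2 + DF^2 - 2*DE*DF*cos(D)
EF^2 = 14^2 + 10^2 - 2*14*10*cos(135°)
EF^2 = 196 + 100 - 280*(-sqrt(2)/2)
EF^2 = 140*sqrt(2) + 296
EF = 2*sqrt(35*sqrt(2) + 74)

2*sqrt(35*sqrt(2) + 74)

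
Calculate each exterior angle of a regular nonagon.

Each exterior angle of a regular n-gon is 360 / n.
For n = 9: 360 / 9 = 40 degrees.

40 degrees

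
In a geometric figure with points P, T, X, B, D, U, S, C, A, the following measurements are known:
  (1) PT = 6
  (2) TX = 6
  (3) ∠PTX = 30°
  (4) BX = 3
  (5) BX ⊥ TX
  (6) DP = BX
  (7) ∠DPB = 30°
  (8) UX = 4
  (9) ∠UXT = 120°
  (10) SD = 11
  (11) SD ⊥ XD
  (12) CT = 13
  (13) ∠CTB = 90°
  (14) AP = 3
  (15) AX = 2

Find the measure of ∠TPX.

Step 1: By the law of cosines on triangle PTX: PX² = 6² + 6² − 2·6·6·cos(30°) = 9.65, so PX ≈ 3.11.
Step 2: By the inverse law of cosines on triangle TPX: cos(∠TPX) = (6² + 3.11² − 6²) / (2·6·3.11) = 9.65/37.27 = 0.2588, so ∠TPX = 75°.

Therefore, the measure of angle ∠TPX = 75°.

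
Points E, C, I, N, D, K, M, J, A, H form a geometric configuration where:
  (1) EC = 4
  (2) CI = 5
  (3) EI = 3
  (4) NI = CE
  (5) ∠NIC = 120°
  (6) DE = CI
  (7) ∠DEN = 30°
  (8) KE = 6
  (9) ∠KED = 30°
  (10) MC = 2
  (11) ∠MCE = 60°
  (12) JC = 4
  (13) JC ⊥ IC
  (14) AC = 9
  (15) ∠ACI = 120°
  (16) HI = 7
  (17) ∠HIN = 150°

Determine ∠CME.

Step 1: By the law of cosines on triangle MCE: ME² = 2² + 4² − 2·2·4·cos(60°) = 12, so ME = 2·√3.
Step 2: By the inverse law of cosines on triangle CME: cos(∠CME) = (2² + (2·√3)² − 4²) / (2·2·2·√3) = 0/13.86 = 0, so ∠CME = 90°.

Therefore, the measure of angle ∠CME = 90°.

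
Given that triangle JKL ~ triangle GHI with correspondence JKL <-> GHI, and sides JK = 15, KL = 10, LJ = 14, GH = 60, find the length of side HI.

Since the triangles are similar, the ratio of corresponding sides is constant.
Scale factor k = GH / JK = 60 / 15 = 4
HI = k * KL = 4 * 10 = 40

40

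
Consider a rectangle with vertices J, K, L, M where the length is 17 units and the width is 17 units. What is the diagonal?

Using the Pythagorean theorem:
d² = 17² + 17² = 289 + 289 = 578
d = sqrt(578) = 17*sqrt(2)

17*sqrt(2)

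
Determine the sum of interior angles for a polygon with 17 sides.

The sum of interior angles of an n-sided polygon is (n - 2) * 180.
For n = 17: (17 - 2) * 180 = 15 * 180 = 2700 degrees.

2700 degrees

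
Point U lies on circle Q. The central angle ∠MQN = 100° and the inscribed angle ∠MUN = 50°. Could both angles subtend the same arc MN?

By the inscribed angle theorem, if both angles subtend the same arc, the inscribed angle must be half the central angle.
Half of 100° = 50°, which equals the given inscribed angle of 50°.
Therefore, yes, they correspond to the same arc.

Yes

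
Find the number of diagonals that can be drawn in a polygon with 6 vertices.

Total line segments between 6 vertices = C(6,2) = 15.
Subtract the 6 sides: 15 - 6 = 9 diagonals.

9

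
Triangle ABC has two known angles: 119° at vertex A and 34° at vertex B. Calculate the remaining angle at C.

angle C = 180 - 119 - 34 = 27 degrees.

27 degrees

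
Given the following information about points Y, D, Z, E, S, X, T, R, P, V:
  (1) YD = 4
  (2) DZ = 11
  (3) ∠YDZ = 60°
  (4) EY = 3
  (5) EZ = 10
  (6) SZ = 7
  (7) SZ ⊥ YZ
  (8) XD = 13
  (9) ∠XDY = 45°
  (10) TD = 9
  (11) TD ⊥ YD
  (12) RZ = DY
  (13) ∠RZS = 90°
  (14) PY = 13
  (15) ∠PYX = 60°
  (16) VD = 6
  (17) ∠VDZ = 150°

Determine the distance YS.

Step 1: By the law of cosines on triangle ZDY: ZY² = 11² + 4² − 2·11·4·cos(60°) = 93, so ZY = √93.
Step 2: By the law of cosines on triangle YZS: YS² = √93² + 7² − 2·√93·7·cos(90°) = 142, so YS = √142.

Therefore, the length of YS = √142.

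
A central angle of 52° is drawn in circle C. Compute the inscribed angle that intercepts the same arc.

Inscribed angle = 52° / 2 = 26° (inscribed angle theorem).

26°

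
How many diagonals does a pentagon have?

The number of diagonals in an n-gon is n(n - 3)/2.
For n = 5: 5(5 - 3)/2 = 5 × 2 / 2 = 5.

5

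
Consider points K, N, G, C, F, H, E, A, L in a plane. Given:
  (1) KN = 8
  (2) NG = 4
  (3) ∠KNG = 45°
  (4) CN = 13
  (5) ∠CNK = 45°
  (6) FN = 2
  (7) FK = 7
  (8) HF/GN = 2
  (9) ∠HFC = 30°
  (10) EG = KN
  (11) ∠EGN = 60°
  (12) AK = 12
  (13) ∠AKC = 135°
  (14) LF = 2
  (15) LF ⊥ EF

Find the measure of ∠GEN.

From the given relations: EG = KN = 8.
Step 1: By the law of cosines on triangle EGN: EN² = 8² + 4² − 2·8·4·cos(60°) = 48, so EN = 4·√3.
Step 2: By the inverse law of cosines on triangle GEN: cos(∠GEN) = (8² + (4·√3)² − 4²) / (2·8·4·√3) = 96/110.85 = 0.866, so ∠GEN = 30°.

Therefore, the measure of angle ∠GEN = 30°.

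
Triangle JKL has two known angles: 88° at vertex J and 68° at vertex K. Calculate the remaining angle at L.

Let angle L = x. Then 88 + 68 + x = 180.
x = 180 - 156 = 24 degrees.

24 degrees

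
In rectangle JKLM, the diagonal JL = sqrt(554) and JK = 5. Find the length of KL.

b = sqrt(d^2 - a^2) = sqrt(554 - 25) = sqrt(529) = 23

23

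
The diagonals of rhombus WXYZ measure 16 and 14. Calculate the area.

Area = (16 * 14) / 2 = 224 / 2 = 112

112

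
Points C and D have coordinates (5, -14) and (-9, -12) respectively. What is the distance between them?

d = sqrt((-14)^2 + (2)^2) = sqrt(200) = 10*sqrt(2)

10*sqrt(2)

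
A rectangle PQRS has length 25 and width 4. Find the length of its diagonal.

Using the Pythagorean theorem:
d² = 25² + 4² = 625 + 16 = 641
d = sqrt(641)

sqrt(641)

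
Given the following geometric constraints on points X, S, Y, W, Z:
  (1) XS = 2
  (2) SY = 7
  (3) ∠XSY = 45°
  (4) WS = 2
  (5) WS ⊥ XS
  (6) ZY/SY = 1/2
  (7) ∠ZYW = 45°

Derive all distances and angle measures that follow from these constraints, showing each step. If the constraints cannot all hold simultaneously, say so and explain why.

The constraints are consistent.

From the given relations:
  ZY = 1/2·SY = 1/2·7 ≈ 3.5

Step 1: From XS = 2, SY = 7, and ∠XSY = 45°, by the law of cosines:
  XY² = XS² + SY² - 2·XS·SY·cos(45°) = 4 + 49 - 19.8 = 33.2
  XY ≈ 5.76

Step 2: From XS = 2, SW = 2, and ∠XSW = 90°, by the law of cosines:
  XW² = XS² + SW² - 2·XS·SW·cos(90°) = 4 + 4 - 0 = 8
  XW = 2·√2

Step 3: From XS = 2, XW = 2·√2, SW = 2, by the inverse law of cosines:
  cos(∠SXW) = (XS² + XW² - SW²) / (2·XS·XW)
  ∠SXW = 45°

Step 4: From XS = 2, XY = 5.76, SY = 7, by the inverse law of cosines:
  cos(∠SXY) = (XS² + XY² - SY²) / (2·XS·XY)
  ∠SXY = 120.79°

Step 5: From YS = 7, YX = 5.76, SX = 2, by the inverse law of cosines:
  cos(∠SYX) = (YS² + YX² - SX²) / (2·YS·YX)
  ∠SYX = 14.21°

Step 6: From WS = 2, WX = 2·√2, SX = 2, by the inverse law of cosines:
  cos(∠SWX) = (WS² + WX² - SX²) / (2·WS·WX)
  ∠SWX = 45°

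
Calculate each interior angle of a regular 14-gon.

Each interior angle of a regular n-gon is (n - 2) * 180 / n.
For n = 14: (14 - 2) * 180 / 14 = 2160/14 = 1080/7 degrees.

1080/7 degrees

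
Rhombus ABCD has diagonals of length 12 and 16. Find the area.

Area = (12 * 16) / 2 = 192 / 2 = 96

96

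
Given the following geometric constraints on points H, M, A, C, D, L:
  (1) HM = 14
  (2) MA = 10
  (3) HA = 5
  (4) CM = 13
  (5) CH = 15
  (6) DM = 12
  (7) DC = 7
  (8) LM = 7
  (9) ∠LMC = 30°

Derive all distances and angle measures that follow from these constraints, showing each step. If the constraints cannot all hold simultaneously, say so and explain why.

The constraints are consistent.

Step 1: From CM = 13, ML = 7, and ∠CML = 30°, by the law of cosines:
  CL² = CM² + ML² - 2·CM·ML·cos(30°) = 169 + 49 - 157.6 = 60.38
  CL ≈ 7.77

Step 2: From HA = 5, HM = 14, AM = 10, by the inverse law of cosines:
  cos(∠AHM) = (HA² + HM² - AM²) / (2·HA·HM)
  ∠AHM = 30.2°

Step 3: From HC = 15, HM = 14, CM = 13, by the inverse law of cosines:
  cos(∠CHM) = (HC² + HM² - CM²) / (2·HC·HM)
  ∠CHM = 53.13°

Step 4: From MA = 10, MH = 14, AH = 5, by the inverse law of cosines:
  cos(∠AMH) = (MA² + MH² - AH²) / (2·MA·MH)
  ∠AMH = 14.57°

Step 5: From MC = 13, MD = 12, CD = 7, by the inverse law of cosines:
  cos(∠CMD) = (MC² + MD² - CD²) / (2·MC·MD)
  ∠CMD = 32.2°

Step 6: From MC = 13, MH = 14, CH = 15, by the inverse law of cosines:
  cos(∠CMH) = (MC² + MH² - CH²) / (2·MC·MH)
  ∠CMH = 67.38°

Step 7: From AH = 5, AM = 10, HM = 14, by the inverse law of cosines:
  cos(∠HAM) = (AH² + AM² - HM²) / (2·AH·AM)
  ∠HAM = 135.23°

Step 8: From CD = 7, CM = 13, DM = 12, by the inverse law of cosines:
  cos(∠DCM) = (CD² + CM² - DM²) / (2·CD·CM)
  ∠DCM = 66.01°

Step 9: From CH = 15, CM = 13, HM = 14, by the inverse law of cosines:
  cos(∠HCM) = (CH² + CM² - HM²) / (2·CH·CM)
  ∠HCM = 59.49°

Step 10: From DC = 7, DM = 12, CM = 13, by the inverse law of cosines:
  cos(∠CDM) = (DC² + DM² - CM²) / (2·DC·DM)
  ∠CDM = 81.79°

Step 11: From CL = 7.77, CM = 13, LM = 7, by the inverse law of cosines:
  cos(∠LCM) = (CL² + CM² - LM²) / (2·CL·CM)
  ∠LCM = 26.77°

Step 12: From LC = 7.77, LM = 7, CM = 13, by the inverse law of cosines:
  cos(∠CLM) = (LC² + LM² - CM²) / (2·LC·LM)
  ∠CLM = 123.23°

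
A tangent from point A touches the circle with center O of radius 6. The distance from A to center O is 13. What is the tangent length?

Let T be the point of tangency. Then OT ⊥ AT (radius ⊥ tangent).
In right triangle OTA: OA² = OT² + AT²
13² = 6² + AT²
AT² = 133, AT = sqrt(133)

sqrt(133)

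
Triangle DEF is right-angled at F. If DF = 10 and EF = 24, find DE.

DE = sqrt(10^2 + 24^2) = sqrt(676) = 26

26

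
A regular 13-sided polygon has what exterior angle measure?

Each exterior angle of a regular n-gon is 360 / n.
For n = 13: 360 / 13 = 360/13 degrees.

360/13 degrees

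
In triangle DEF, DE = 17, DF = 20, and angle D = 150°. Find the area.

When two sides and the included angle are known, the area formula is (1/2)ab sin(C).
The height from one side to the opposite vertex is 20 sin(150°) = 10.
Area = (1/2) * 17 * 10 = 85.

85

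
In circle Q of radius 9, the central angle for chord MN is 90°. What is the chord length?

Chord = 2(9) sin(45°) = 9*sqrt(2)

9*sqrt(2)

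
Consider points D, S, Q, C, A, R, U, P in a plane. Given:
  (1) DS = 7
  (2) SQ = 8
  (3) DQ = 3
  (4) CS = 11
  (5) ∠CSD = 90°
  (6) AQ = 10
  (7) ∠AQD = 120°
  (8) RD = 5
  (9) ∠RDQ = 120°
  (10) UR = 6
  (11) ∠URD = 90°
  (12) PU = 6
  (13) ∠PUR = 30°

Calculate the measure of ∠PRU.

Step 1: By the law of cosines on triangle RUP: RP² = 6² + 6² − 2·6·6·cos(30°) = 9.65, so RP ≈ 3.11.
Step 2: By the inverse law of cosines on triangle PRU: cos(∠PRU) = (3.11² + 6² − 6²) / (2·3.11·6) = 9.65/37.27 = 0.2588, so ∠PRU = 75°.

Therefore, the measure of angle ∠PRU = 75°.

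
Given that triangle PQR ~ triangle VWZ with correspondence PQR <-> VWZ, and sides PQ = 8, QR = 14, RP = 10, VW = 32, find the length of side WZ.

Similar triangles have proportional sides. Setting up the proportion:
VW / PQ = WZ / QR
32 / 8 = WZ / 14
WZ = 14 * 32 / 8 = 56.

56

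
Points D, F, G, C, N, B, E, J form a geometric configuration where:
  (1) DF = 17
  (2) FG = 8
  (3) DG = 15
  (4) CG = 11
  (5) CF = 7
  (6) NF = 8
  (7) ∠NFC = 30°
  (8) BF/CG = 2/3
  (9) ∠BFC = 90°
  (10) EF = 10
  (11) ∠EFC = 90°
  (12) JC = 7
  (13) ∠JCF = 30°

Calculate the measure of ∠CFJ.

Step 1: By the law of cosines on triangle FCJ: FJ² = 7² + 7² − 2·7·7·cos(30°) = 13.13, so FJ ≈ 3.62.
Step 2: By the inverse law of cosines on triangle CFJ: cos(∠CFJ) = (7² + 3.62² − 7²) / (2·7·3.62) = 13.13/50.73 = 0.2588, so ∠CFJ = 75°.

Therefore, the measure of angle ∠CFJ = 75°.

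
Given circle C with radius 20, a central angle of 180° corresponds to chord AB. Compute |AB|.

Chord = 2(20) sin(90°) = 40

40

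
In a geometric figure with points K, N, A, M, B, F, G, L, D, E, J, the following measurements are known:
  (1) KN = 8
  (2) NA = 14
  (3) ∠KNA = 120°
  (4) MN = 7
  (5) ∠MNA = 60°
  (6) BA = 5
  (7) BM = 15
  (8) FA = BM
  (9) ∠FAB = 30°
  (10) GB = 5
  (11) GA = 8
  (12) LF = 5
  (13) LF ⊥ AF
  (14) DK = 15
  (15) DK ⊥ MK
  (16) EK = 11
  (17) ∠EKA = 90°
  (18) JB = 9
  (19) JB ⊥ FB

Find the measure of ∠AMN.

Step 1: By the law of cosines on triangle MNA: MA² = 7² + 14² − 2·7·14·cos(60°) = 147, so MA = 7·√3.
Step 2: By the inverse law of cosines on triangle AMN: cos(∠AMN) = ((7·√3)² + 7² − 14²) / (2·7·√3·7) = 0/169.74 = 0, so ∠AMN = 90°.

Therefore, the measure of angle ∠AMN = 90°.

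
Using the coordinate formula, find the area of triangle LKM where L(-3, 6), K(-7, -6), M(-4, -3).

Shoelace: Area = (1/2)|-3(-6--3) + -7(-3-6) + -4(6--6)| = (1/2)(24) = 12

12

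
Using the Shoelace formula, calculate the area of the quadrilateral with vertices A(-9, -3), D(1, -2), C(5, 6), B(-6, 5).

Using the Shoelace formula for a quadrilateral (vertices in order):
Area = (1/2)|sum of (x_i * y_(i+1) - x_(i+1) * y_i)|
Terms: (-9*-2 - 1*-3) = 21, (1*6 - 5*-2) = 16, (5*5 - -6*6) = 61, (-6*-3 - -9*5) = 63
Sum = 161
Area = (1/2)(161) = 161/2

161/2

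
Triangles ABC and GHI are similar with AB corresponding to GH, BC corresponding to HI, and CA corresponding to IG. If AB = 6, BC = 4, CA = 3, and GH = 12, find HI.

Since the triangles are similar, the ratio of corresponding sides is constant.
Scale factor k = GH / AB = 12 / 6 = 2
HI = k * BC = 2 * 4 = 8

8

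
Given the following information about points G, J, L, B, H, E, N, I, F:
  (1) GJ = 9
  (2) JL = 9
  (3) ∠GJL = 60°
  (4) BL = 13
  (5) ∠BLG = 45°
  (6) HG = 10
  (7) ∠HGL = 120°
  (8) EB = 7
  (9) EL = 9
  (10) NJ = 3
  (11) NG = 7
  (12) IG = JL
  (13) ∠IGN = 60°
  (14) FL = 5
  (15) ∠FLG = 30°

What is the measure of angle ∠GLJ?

Step 1: By the law of cosines on triangle LJG: LG² = 9² + 9² − 2·9·9·cos(60°) = 81, so LG = 9.
Step 2: By the inverse law of cosines on triangle GLJ: cos(∠GLJ) = (9² + 9² − 9²) / (2·9·9) = 81/162 = 0.5, so ∠GLJ = 60°.

Therefore, the measure of angle ∠GLJ = 60°.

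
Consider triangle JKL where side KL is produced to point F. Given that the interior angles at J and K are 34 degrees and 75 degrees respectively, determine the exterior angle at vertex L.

By the exterior angle theorem, an exterior angle of a triangle equals the sum of the two remote interior angles.
Exterior angle = angle J + angle K
Exterior angle = 34 + 75 = 109 degrees

109 degrees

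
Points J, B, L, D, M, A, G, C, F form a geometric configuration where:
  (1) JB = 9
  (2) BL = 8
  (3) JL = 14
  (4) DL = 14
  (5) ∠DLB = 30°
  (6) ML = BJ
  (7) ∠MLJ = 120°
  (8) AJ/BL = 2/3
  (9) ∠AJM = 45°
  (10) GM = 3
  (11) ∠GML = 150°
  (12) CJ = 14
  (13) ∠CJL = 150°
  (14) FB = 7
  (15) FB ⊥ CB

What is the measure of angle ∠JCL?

Step 1: By the law of cosines on triangle CJL: CL² = 14² + 14² − 2·14·14·cos(150°) = 731.48, so CL ≈ 27.05.
Step 2: By the inverse law of cosines on triangle JCL: cos(∠JCL) = (14² + 27.05² − 14²) / (2·14·27.05) = 731.48/757.29 = 0.9659, so ∠JCL = 15°.

Therefore, the measure of angle ∠JCL = 15°.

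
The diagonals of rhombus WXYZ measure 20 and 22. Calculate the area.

Area of a rhombus = (d1 * d2) / 2
Area = (20 * 22) / 2
Area = 440 / 2
Area = 220

220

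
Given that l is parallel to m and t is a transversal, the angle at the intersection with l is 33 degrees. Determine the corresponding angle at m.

When a transversal crosses parallel lines, angles in the same position at each intersection are called corresponding angles.
These are always equal, so the answer is 33 degrees.

33 degrees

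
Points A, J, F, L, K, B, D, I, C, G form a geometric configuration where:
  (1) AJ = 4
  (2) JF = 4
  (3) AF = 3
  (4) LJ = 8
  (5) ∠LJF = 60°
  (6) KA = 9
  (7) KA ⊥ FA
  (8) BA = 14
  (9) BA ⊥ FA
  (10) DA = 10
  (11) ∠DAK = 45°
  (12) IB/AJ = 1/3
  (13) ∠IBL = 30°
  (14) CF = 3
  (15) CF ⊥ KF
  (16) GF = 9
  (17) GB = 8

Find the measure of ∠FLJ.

Step 1: By the law of cosines on triangle LJF: LF² = 8² + 4² − 2·8·4·cos(60°) = 48, so LF = 4·√3.
Step 2: By the inverse law of cosines on triangle FLJ: cos(∠FLJ) = ((4·√3)² + 8² − 4²) / (2·4·√3·8) = 96/110.85 = 0.866, so ∠FLJ = 30°.

Therefore, the measure of angle ∠FLJ = 30°.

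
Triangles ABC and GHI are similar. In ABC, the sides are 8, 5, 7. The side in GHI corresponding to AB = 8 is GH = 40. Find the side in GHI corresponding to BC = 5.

Similar triangles have proportional sides. Setting up the proportion:
GH / AB = HI / BC
40 / 8 = HI / 5
HI = 5 * 40 / 8 = 25.

25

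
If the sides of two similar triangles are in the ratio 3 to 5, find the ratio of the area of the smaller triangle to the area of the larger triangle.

Area scales with the square of linear dimensions. If every length is multiplied by 3/5, then the area is multiplied by (3/5)^2 = 9/25.
The area ratio is 9:25.

9:25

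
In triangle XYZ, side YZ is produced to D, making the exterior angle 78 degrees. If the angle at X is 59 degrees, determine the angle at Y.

The exterior angle theorem states that an exterior angle equals the sum of the two non-adjacent interior angles.
So 78 = 59 + angle Y, which gives angle Y = 78 - 59 = 19 degrees.

19 degrees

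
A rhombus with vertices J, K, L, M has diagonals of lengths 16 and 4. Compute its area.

Area = (16 * 4) / 2 = 64 / 2 = 32

32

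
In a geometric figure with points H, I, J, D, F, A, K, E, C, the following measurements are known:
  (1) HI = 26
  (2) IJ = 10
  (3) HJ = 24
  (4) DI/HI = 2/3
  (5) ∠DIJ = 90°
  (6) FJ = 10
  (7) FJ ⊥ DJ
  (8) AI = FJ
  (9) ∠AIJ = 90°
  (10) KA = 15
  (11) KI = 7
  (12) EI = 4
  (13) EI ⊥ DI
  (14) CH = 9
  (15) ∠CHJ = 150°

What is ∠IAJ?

From the given relations: AI = FJ = 10.
Step 1: By the law of cosines on triangle AIJ: AJ² = 10² + 10² − 2·10·10·cos(90°) = 200, so AJ = 10·√2.
Step 2: By the inverse law of cosines on triangle IAJ: cos(∠IAJ) = (10² + (10·√2)² − 10²) / (2·10·10·√2) = 200/282.84 = 0.7071, so ∠IAJ = 45°.

Therefore, the measure of angle ∠IAJ = 45°.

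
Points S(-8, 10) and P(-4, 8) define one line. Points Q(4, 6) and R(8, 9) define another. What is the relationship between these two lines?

Slope of line 1: m1 = (8 - 10)/(-4 - -8) = -2/4 = -1/2
Slope of line 2: m2 = (9 - 6)/(8 - 4) = 3/4 = 3/4
m1 != m2 (-1/2 != 3/4), so not parallel.
m1 * m2 = (-1/2) * (3/4) = -3/8 != -1, so not perpendicular.
The lines are neither parallel nor perpendicular.

Neither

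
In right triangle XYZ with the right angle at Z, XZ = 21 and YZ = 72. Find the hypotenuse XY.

In a right triangle, the square of the hypotenuse equals the sum of the squares of the two legs.
The legs are 21 and 72, so the hypotenuse = sqrt(441 + 5184) = sqrt(5625) = 75.

75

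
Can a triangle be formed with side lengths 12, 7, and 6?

For three segments to close into a triangle, no single side can be as long as the other two combined.
The longest side is 12, and 6 + 7 = 13 > 12.
A triangle can be formed.

Yes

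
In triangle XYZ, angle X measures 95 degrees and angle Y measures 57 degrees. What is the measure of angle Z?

The interior angles sum to 180°: angle Z = 180 - 95 - 57 = 28°.
The triangle is obtuse (angles 95°, 57°, 28°).

28 degrees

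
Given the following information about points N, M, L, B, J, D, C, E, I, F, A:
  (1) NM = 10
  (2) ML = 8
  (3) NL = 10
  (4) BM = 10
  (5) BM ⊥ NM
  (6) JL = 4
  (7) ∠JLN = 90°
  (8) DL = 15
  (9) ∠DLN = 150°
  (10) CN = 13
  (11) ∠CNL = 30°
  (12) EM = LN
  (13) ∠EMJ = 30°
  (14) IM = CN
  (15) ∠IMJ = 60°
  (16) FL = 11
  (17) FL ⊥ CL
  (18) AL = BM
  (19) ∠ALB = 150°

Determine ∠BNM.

Step 1: By the law of cosines on triangle NMB: NB² = 10² + 10² − 2·10·10·cos(90°) = 200, so NB = 10·√2.
Step 2: By the inverse law of cosines on triangle BNM: cos(∠BNM) = ((10·√2)² + 10² − 10²) / (2·10·√2·10) = 200/282.84 = 0.7071, so ∠BNM = 45°.

Therefore, the measure of angle ∠BNM = 45°.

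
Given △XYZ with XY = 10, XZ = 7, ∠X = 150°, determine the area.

Area = (1/2)(10)(7) sin(150°) = (1/2)(10)(7)(1/2) = 35/2

35/2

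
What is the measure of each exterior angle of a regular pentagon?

Each exterior angle of a regular n-gon is 360 / n.
For n = 5: 360 / 5 = 72 degrees.

72 degrees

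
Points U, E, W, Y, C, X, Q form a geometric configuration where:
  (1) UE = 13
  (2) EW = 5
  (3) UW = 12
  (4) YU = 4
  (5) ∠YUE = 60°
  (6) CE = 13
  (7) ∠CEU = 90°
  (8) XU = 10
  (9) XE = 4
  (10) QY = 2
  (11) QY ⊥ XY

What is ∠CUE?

Step 1: By the law of cosines on triangle UEC: UC² = 13² + 13² − 2·13·13·cos(90°) = 338, so UC = 13·√2.
Step 2: By the inverse law of cosines on triangle CUE: cos(∠CUE) = ((13·√2)² + 13² − 13²) / (2·13·√2·13) = 338/478 = 0.7071, so ∠CUE = 45°.

Therefore, the measure of angle ∠CUE = 45°.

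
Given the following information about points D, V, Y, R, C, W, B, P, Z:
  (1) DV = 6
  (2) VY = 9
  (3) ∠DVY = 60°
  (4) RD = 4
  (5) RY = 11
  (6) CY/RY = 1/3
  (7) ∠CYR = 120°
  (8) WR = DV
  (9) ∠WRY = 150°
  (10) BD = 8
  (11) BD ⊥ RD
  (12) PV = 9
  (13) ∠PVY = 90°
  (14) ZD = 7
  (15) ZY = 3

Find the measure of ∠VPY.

Step 1: By the law of cosines on triangle PVY: PY² = 9² + 9² − 2·9·9·cos(90°) = 162, so PY = 9·√2.
Step 2: By the inverse law of cosines on triangle VPY: cos(∠VPY) = (9² + (9·√2)² − 9²) / (2·9·9·√2) = 162/229.1 = 0.7071, so ∠VPY = 45°.

Therefore, the measure of angle ∠VPY = 45°.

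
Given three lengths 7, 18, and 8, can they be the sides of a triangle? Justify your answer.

Check the triangle inequality: 7 + 8 = 15 ≤ 18.
Since the sum of two sides does not exceed the third, no triangle can be formed.

No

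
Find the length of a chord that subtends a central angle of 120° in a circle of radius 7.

Chord = 2(7) sin(60°) = 7*sqrt(3)

7*sqrt(3)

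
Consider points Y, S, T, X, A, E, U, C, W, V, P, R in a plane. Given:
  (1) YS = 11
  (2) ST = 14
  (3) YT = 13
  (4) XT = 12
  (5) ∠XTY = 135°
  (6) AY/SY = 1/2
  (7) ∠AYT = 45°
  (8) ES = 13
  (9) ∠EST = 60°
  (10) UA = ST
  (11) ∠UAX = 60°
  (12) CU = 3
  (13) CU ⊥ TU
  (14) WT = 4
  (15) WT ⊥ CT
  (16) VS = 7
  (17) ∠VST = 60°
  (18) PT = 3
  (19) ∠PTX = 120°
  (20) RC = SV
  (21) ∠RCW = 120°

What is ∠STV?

Step 1: By the law of cosines on triangle TSV: TV² = 14² + 7² − 2·14·7·cos(60°) = 147, so TV = 7·√3.
Step 2: By the inverse law of cosines on triangle STV: cos(∠STV) = (14² + (7·√3)² − 7²) / (2·14·7·√3) = 294/339.48 = 0.866, so ∠STV = 30°.

Therefore, the measure of angle ∠STV = 30°.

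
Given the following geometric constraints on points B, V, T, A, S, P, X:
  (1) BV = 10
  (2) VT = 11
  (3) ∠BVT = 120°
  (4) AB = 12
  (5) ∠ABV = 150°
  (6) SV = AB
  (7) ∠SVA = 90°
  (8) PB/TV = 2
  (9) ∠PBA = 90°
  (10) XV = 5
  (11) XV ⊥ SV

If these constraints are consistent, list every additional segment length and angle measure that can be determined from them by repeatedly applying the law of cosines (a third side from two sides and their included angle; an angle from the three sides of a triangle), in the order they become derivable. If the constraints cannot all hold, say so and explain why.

The constraints are consistent. Derivable facts, in order:
After 1 step:
- AP = 2·√157
- BT ≈ 18.19
- SX = 13
- VA ≈ 21.26
After 2 steps:
- AS ≈ 24.41
- ∠APB = 28.61°
- ∠AVB = 16.4°
- ∠BAP = 61.39°
- ∠BAV = 13.6°
- ∠BTV = 28.43°
- ∠SXV = 67.38°
- ∠TBV = 31.57°
- ∠VSX = 22.62°
After 3 steps:
- ∠ASV = 60.55°
- ∠SAV = 29.45°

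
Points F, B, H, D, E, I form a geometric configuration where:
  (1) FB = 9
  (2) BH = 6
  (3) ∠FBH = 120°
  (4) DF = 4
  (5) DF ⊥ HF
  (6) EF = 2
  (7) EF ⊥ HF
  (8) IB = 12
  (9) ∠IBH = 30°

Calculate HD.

Step 1: By the law of cosines on triangle FBH: FH² = 9² + 6² − 2·9·6·cos(120°) = 171, so FH = 3·√19.
Step 2: By the law of cosines on triangle HFD: HD² = (3·√19)² + 4² − 2·3·√19·4·cos(90°) = 187, so HD = √187.

Therefore, the length of HD = √187.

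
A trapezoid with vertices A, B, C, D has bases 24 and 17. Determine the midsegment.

The midsegment of a trapezoid = (base1 + base2) / 2
midsegment = (24 + 17) / 2
midsegment = 41 / 2
midsegment = 41/2

41/2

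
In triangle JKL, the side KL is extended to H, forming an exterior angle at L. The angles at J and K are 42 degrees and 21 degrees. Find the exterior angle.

By the exterior angle theorem, an exterior angle of a triangle equals the sum of the two remote interior angles.
Exterior angle = angle J + angle K
Exterior angle = 42 + 21 = 63 degrees

63 degrees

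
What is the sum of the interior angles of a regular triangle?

The sum of interior angles of an n-sided polygon is (n - 2) * 180.
For n = 3: (3 - 2) * 180 = 1 * 180 = 180 degrees.

180 degrees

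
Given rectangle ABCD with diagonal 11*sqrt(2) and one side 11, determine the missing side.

b = sqrt(d^2 - a^2) = sqrt(242 - 121) = sqrt(121) = 11

11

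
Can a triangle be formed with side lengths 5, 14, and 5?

Check the triangle inequality: 5 + 5 = 10 ≤ 14.
Since the sum of two sides does not exceed the third, no triangle can be formed.

No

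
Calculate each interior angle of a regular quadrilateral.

Each interior angle of a regular n-gon is (n - 2) * 180 / n.
For n = 4: (4 - 2) * 180 / 4 = 360/4 = 90 degrees.

90 degrees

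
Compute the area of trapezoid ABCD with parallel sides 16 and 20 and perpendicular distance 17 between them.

A trapezoid's area equals the midsegment times the height.
The midsegment is (16 + 20) / 2 = 18.
Area = 18 * 17 = 306.

306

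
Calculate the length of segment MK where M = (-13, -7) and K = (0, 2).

d = sqrt((13)^2 + (9)^2) = sqrt(250) = 5*sqrt(10)

5*sqrt(10)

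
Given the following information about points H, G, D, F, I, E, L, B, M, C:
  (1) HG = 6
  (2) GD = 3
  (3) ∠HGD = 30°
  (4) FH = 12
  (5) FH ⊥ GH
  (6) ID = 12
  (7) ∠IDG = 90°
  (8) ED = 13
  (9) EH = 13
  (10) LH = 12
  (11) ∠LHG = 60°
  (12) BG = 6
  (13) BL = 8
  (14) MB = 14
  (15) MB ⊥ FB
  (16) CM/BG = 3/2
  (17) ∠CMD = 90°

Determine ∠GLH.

Step 1: By the law of cosines on triangle LHG: LG² = 12² + 6² − 2·12·6·cos(60°) = 108, so LG = 6·√3.
Step 2: By the inverse law of cosines on triangle GLH: cos(∠GLH) = ((6·√3)² + 12² − 6²) / (2·6·√3·12) = 216/249.42 = 0.866, so ∠GLH = 30°.

Therefore, the measure of angle ∠GLH = 30°.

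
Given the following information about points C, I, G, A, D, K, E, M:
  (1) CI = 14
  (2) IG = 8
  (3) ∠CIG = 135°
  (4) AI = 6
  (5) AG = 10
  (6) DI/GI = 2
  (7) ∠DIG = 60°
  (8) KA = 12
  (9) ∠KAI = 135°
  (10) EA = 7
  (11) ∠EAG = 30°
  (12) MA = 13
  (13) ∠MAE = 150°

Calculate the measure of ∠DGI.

From the given relations: DI = 2·GI = 2·8 = 16.
Step 1: By the law of cosines on triangle GID: GD² = 8² + 16² − 2·8·16·cos(60°) = 192, so GD = 8·√3.
Step 2: By the inverse law of cosines on triangle DGI: cos(∠DGI) = ((8·√3)² + 8² − 16²) / (2·8·√3·8) = 0/221.7 = 0, so ∠DGI = 90°.

Therefore, the measure of angle ∠DGI = 90°.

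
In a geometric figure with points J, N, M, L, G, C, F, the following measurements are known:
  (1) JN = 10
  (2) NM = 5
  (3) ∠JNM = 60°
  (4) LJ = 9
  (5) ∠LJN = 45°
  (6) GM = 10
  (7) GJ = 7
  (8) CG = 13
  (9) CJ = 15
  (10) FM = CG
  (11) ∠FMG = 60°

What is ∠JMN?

Step 1: By the law of cosines on triangle MNJ: MJ² = 5² + 10² − 2·5·10·cos(60°) = 75, so MJ = 5·√3.
Step 2: By the inverse law of cosines on triangle JMN: cos(∠JMN) = ((5·√3)² + 5² − 10²) / (2·5·√3·5) = 0/86.6 = 0, so ∠JMN = 90°.

Therefore, the measure of angle ∠JMN = 90°.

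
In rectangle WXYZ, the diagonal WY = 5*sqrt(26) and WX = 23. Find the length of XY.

The diagonal of a rectangle forms a right triangle with the two sides.
Rearranging the Pythagorean theorem: missing side = sqrt(d^2 - known^2).
= sqrt(650 - 529) = sqrt(121) = 11.

11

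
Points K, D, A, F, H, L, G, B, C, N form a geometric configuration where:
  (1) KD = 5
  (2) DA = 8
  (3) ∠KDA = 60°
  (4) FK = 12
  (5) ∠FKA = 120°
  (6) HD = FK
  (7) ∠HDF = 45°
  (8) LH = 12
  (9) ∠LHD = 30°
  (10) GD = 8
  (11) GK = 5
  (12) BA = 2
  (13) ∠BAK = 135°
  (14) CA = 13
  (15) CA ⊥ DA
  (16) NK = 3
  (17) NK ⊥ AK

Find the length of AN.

Step 1: By the law of cosines on triangle ADK: AK² = 8² + 5² − 2·8·5·cos(60°) = 49, so AK = 7.
Step 2: By the law of cosines on triangle AKN: AN² = 7² + 3² − 2·7·3·cos(90°) = 58, so AN = √58.

Therefore, the length of AN = √58.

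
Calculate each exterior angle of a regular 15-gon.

Each exterior angle of a regular n-gon is 360 / n.
For n = 15: 360 / 15 = 24 degrees.

24 degrees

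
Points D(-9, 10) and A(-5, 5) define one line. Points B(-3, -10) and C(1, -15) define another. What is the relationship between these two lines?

Slope of line 1: m1 = (5 - 10)/(-5 - -9) = -5/4 = -5/4
Slope of line 2: m2 = (-15 - -10)/(1 - -3) = -5/4 = -5/4
Two lines are parallel if and only if they have equal slopes (or both are vertical).
Here m1 = m2 = -5/4, confirming the lines are parallel.

Parallel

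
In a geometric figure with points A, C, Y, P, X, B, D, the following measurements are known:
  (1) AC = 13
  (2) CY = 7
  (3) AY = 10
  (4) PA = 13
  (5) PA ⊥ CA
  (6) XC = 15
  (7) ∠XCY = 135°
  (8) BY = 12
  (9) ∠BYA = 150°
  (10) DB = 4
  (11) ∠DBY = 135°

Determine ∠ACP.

Step 1: By the law of cosines on triangle CAP: CP² = 13² + 13² − 2·13·13·cos(90°) = 338, so CP = 13·√2.
Step 2: By the inverse law of cosines on triangle ACP: cos(∠ACP) = (13² + (13·√2)² − 13²) / (2·13·13·√2) = 338/478 = 0.7071, so ∠ACP = 45°.

Therefore, the measure of angle ∠ACP = 45°.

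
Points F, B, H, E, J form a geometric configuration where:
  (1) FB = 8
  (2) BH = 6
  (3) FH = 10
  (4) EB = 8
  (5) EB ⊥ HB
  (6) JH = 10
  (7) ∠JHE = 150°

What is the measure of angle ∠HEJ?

Step 1: By the law of cosines on triangle EBH: EH² = 8² + 6² − 2·8·6·cos(90°) = 100, so EH = 10.
Step 2: By the law of cosines on triangle EHJ: EJ² = 10² + 10² − 2·10·10·cos(150°) = 373.21, so EJ ≈ 19.32.
Step 3: By the inverse law of cosines on triangle HEJ: cos(∠HEJ) = (10² + 19.32² − 10²) / (2·10·19.32) = 373.21/386.37 = 0.9659, so ∠HEJ = 15°.

Therefore, the measure of angle ∠HEJ = 15°.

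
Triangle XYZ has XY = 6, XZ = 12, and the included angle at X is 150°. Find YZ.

When two sides and the included angle are known, the law of cosines gives the third side.
c^2 = a^2 + b^2 - 2ab cos(C) generalizes the Pythagorean theorem to non-right triangles.
Here: YZ^2 = 36 + 144 - 144*(-sqrt(3)/2) = 72*sqrt(3) + 180
YZ = 6*sqrt(2*sqrt(3) + 5)

6*sqrt(2*sqrt(3) + 5)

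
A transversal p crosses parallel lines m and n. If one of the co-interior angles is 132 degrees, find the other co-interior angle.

Co-interior angles sum to 180: 180 - 132 = 48 degrees.

48 degrees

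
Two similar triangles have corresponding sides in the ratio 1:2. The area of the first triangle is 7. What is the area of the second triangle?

The ratio of areas of similar triangles = (side ratio)^2.
Side ratio = 1:2, so area ratio = 1:4.
Area of the second triangle / Area of the first triangle = 4/1
Area of the second triangle = 7 * 4/1 = 28

28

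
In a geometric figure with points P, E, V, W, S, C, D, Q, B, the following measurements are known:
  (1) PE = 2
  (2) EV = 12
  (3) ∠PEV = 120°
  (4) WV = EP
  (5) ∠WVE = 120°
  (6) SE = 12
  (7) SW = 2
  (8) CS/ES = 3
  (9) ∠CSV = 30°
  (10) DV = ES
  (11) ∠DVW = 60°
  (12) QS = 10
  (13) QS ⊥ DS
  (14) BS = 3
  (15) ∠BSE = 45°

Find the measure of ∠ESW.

From the given relations: WV = EP = 2.
Step 1: By the law of cosines on triangle EVW: EW² = 12² + 2² − 2·12·2·cos(120°) = 172, so EW = 2·√43.
Step 2: By the inverse law of cosines on triangle ESW: cos(∠ESW) = (12² + 2² − (2·√43)²) / (2·12·2) = -24/48 = -0.5, so ∠ESW = 120°.

Therefore, the measure of angle ∠ESW = 120°.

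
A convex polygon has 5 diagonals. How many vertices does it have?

Using d = n(n - 3)/2, we solve 5 = n(n - 3)/2.
So n(n - 3) = 10.
Testing n = 5: 5 * 2 = 10 = 10. Correct.
The polygon has 5 sides.

5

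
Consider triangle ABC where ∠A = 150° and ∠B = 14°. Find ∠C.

angle C = 180 - 150 - 14 = 16 degrees.

16 degrees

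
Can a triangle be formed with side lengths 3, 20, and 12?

No.
The triangle inequality is violated: 3 + 12 = 15 ≤ 20.
These lengths cannot form a triangle.

No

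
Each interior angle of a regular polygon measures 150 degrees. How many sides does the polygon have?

Exterior angle = 180 - 150 = 30. n = 360 / 30 = 12.

12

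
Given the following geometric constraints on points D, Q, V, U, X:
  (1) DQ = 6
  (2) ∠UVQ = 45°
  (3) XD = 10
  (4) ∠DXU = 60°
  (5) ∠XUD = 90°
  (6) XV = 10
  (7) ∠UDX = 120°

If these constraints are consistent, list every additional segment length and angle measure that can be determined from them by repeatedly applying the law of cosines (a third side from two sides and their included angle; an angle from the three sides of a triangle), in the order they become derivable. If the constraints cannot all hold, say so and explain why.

These constraints are not satisfiable: (4), (5) and (7) are the three interior angles of triangle DXU, which must sum to 180°, but 60° + 90° + 120° = 270°. No planar figure meets all of them, so nothing further can be derived.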